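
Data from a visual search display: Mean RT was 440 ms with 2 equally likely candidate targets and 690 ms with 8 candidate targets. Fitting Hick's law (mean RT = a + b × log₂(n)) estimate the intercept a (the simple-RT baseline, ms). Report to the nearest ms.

315 ms

b = (RT₂ − RT₁)/(log₂ n₂ − log₂ n₁) = (690 − 440)/(3 − 1) = 125 ms/bit.
Intercept: a = 440 − 125·log₂(2) = 315.000 ms.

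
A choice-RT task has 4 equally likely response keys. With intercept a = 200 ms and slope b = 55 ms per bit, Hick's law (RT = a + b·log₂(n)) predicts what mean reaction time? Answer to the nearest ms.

310 ms

log₂(4) = 2 bits, so RT = 200 + 55 × 2 ≈ 310.000 ms.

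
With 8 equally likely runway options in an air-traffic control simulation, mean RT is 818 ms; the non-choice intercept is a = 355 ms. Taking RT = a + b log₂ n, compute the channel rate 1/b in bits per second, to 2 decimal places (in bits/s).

6.48 bits/s

Choice component = 818 − 355 = 463 ms over log₂(8) = 3 bits.
b = 463 / 3 = 154.333 ms/bit, so 1/b = 6.479 bits/s.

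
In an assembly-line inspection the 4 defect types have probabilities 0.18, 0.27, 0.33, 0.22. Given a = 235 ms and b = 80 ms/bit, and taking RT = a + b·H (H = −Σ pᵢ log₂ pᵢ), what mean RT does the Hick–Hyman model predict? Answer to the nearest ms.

Entropy contributions −pᵢ log₂ pᵢ: 0.4453, 0.5100, 0.5278, 0.4806; sum H = 1.9637 bits.
RT = a + bH = 235 + 80·1.9637 = 392.10 ms.

392 ms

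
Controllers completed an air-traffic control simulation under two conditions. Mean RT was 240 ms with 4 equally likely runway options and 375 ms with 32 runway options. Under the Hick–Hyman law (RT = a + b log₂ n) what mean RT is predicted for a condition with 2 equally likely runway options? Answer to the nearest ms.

195 ms

With log₂ n on the abscissa the relation is linear; from the two conditions:
  b = (375 − 240) / (log₂ 32 − log₂ 4) = 135 / (5 − 2) = 45 ms/bit
  a = 240 − 45 × 2 = 150 ms
Then RT(2) = 150 + 45 × log₂ 2 = 150 + 45 × 1 ≈ 195.000 ms.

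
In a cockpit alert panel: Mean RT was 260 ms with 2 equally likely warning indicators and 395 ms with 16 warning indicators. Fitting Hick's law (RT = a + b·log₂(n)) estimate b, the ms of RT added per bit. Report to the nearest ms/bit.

The slope on a log₂ axis is (395 − 260) / (4 − 1) = 45 ms/bit.

45 ms/bit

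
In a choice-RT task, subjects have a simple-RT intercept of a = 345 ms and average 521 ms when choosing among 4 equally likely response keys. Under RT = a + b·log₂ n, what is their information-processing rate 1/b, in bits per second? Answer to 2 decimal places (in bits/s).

11.36 bits/s

b = (521 − 345)/log₂ 4 = 176/2 = 88.000 ms per bit = 0.08800 s/bit; the reciprocal is 11.364 bits/s.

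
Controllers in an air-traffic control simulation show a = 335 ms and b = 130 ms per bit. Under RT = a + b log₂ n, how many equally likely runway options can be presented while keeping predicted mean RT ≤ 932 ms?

Set 335 + 130·log₂ n ≤ 932 → log₂ n ≤ (932 − 335)/130 = 4.5923.
So n ≤ 2^4.5923 = 24.123; the largest integer n is 24.

24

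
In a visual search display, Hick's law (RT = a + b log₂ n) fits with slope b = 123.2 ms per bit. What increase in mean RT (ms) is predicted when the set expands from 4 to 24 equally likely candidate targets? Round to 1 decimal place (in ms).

The intercept a cancels: ΔRT = b·(log₂ n₂ − log₂ n₁) = b·log₂(n₂/n₁).
log₂(24) − log₂(4) = 4.5850 − 2 = 2.5850.
ΔRT = 123.2 × 2.5850 = 318.467 ms.

318.5 ms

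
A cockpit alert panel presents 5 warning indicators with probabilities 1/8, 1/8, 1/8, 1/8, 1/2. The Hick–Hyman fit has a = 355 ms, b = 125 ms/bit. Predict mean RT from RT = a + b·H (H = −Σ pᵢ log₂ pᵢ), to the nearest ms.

H = −Σ pᵢ log₂ pᵢ = 0.125·3 + 0.125·3 + 0.125·3 + 0.125·3 + 0.5·1 = 2.000 bits.
RT = 355 + 125 × 2.000 = 605.00 ms.

605 ms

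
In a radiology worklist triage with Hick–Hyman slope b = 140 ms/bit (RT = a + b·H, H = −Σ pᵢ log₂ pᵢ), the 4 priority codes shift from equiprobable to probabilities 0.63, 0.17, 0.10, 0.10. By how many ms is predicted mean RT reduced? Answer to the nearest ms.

67 ms

Equiprobable entropy H₀ = log₂ 4 = 2.0000 bits.
Skewed entropy H = −Σ pᵢ log₂ pᵢ = 1.5189 bits.
ΔRT = b·(H₀ − H) = 140 × 0.4811 = 67.35 ms.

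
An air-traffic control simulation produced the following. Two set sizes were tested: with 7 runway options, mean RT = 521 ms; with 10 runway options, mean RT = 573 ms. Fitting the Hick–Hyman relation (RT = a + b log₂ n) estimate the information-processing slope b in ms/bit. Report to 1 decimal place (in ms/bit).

101.1 ms/bit

b = (RT₂ − RT₁)/(log₂ n₂ − log₂ n₁) = (573 − 521)/(3.3219 − 2.8074) = 101.055 ms/bit.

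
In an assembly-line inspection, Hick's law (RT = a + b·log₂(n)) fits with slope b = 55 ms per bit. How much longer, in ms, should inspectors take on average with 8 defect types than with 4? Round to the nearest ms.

55 ms

The intercept a cancels: ΔRT = b·(log₂ n₂ − log₂ n₁) = b·log₂(n₂/n₁).
log₂(8) − log₂(4) = log₂(8/4) = log₂(2) = 1.
ΔRT = 55 × 1.0000 = 55.000 ms.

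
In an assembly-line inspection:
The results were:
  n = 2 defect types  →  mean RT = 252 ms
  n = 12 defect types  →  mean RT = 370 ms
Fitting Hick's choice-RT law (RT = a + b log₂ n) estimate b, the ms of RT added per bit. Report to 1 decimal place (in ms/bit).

The slope on a log₂ axis is (370 − 252) / (3.5850 − 1) = 45.649 ms/bit.

45.6 ms/bit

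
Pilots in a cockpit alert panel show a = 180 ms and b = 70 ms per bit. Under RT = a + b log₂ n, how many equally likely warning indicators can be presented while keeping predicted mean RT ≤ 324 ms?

4

Information budget: (324 − 180)/70 = 2.0571 bits, so n ≤ 2^2.0571 = 4.162 → at most 4.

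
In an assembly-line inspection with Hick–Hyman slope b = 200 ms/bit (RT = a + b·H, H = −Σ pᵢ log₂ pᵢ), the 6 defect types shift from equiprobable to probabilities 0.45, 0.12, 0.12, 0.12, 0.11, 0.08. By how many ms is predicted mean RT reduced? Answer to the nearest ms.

Equiprobable entropy H₀ = log₂ 6 = 2.5850 bits.
Skewed entropy H = −Σ pᵢ log₂ pᵢ = 2.2614 bits.
ΔRT = b·(H₀ − H) = 200 × 0.3236 = 64.71 ms.

65 ms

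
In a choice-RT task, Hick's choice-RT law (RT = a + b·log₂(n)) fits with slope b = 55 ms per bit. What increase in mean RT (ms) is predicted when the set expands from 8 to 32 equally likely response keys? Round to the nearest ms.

The intercept a cancels: ΔRT = b·(log₂ n₂ − log₂ n₁) = b·log₂(n₂/n₁).
log₂(32) − log₂(8) = log₂(32/8) = log₂(4) = 2.
ΔRT = 55 × 2.0000 = 110.000 ms.

110 ms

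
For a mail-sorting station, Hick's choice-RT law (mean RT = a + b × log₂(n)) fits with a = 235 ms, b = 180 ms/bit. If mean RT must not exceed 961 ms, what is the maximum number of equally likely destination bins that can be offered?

16

180·log₂ n ≤ 961 − 235 = 726, giving log₂ n ≤ 4.0333 and n ≤ 16.374. The largest whole number is 16.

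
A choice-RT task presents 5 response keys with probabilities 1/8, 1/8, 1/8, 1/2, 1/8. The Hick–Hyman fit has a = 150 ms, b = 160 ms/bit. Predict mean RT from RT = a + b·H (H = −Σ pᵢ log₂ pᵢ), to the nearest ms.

Each term −pᵢ log₂ pᵢ: 0.125·3 + 0.125·3 + 0.125·3 + 0.5·1 + 0.125·3; summed, H = 2.000 bits.
Mean RT = a + bH = 150 + 160·2.000 = 470.00 ms.

470 ms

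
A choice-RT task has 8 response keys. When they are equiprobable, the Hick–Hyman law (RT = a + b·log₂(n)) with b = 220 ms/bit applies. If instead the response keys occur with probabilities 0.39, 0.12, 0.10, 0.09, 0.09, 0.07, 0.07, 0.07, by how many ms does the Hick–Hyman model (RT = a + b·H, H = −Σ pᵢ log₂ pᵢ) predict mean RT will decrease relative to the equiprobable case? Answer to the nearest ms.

75 ms

Equiprobable entropy H₀ = log₂ 8 = 3.0000 bits.
Skewed entropy H = −Σ pᵢ log₂ pᵢ = 2.6600 bits.
ΔRT = b·(H₀ − H) = 220 × 0.3400 = 74.79 ms.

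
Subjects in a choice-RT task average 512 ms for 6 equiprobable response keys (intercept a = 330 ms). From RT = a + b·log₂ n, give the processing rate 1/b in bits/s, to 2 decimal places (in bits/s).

b = (512 − 330)/log₂ 6 = 182/2.5850 = 70.407 ms per bit = 0.07041 s/bit; the reciprocal is 14.203 bits/s.

14.20 bits/s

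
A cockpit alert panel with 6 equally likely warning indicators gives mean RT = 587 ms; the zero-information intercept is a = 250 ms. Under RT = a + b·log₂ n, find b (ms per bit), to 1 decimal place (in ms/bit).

130.4 ms/bit

6 alternatives carry log₂ 6 = 2.5850 bits; the choice cost is 587 − 250 = 337 ms, so b = 337/2.5850 = 130.369 ms/bit.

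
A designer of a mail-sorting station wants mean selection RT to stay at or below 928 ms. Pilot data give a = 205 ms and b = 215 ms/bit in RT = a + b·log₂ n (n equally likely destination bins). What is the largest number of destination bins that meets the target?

215·log₂ n ≤ 928 − 205 = 723, giving log₂ n ≤ 3.3628 and n ≤ 10.287. The largest whole number is 10.

10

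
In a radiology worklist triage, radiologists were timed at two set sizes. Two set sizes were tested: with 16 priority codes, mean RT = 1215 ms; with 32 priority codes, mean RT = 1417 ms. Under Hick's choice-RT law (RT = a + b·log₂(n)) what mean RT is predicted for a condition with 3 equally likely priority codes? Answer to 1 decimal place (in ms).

Fit slope and intercept:
  b = (1417 − 1215) / (log₂ 32 − log₂ 16) = 202 / (5 − 4) = 202.000 ms/bit
  a = 1215 − 202.000 × 4 = 407.000 ms
Then RT(3) = 407.000 + 202.000 × log₂ 3 = 407.000 + 202.000 × 1.5850 ≈ 727.162 ms.

727.2 ms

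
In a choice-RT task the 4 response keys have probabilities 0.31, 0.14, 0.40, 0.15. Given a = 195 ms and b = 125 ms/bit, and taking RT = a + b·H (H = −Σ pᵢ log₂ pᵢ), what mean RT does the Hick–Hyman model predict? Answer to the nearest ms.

428 ms

Entropy contributions −pᵢ log₂ pᵢ: 0.5238, 0.3971, 0.5288, 0.4105; sum H = 1.8602 bits.
RT = a + bH = 195 + 125·1.8602 = 427.53 ms.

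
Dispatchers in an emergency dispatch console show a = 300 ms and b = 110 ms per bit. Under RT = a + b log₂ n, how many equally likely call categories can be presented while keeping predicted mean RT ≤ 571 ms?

5

Information budget: (571 − 300)/110 = 2.4636 bits, so n ≤ 2^2.4636 = 5.516 → at most 5.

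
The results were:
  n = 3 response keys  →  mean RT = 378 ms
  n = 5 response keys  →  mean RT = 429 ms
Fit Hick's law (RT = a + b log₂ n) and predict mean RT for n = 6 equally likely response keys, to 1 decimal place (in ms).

Solve the two-equation system in a and b:
  b = (429 − 378) / (log₂ 5 − log₂ 3) = 51 / (2.3219 − 1.5850) = 69.203 ms/bit
  a = 378 − 69.203 × 1.5850 = 268.316 ms
Then RT(6) = 268.316 + 69.203 × log₂ 6 = 268.316 + 69.203 × 2.5850 ≈ 447.203 ms.

447.2 ms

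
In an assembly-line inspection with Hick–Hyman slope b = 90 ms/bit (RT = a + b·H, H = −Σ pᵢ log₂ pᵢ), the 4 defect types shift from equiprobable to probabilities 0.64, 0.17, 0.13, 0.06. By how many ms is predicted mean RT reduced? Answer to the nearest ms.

47 ms

Equiprobable entropy H₀ = log₂ 4 = 2.0000 bits.
Skewed entropy H = −Σ pᵢ log₂ pᵢ = 1.4728 bits.
ΔRT = b·(H₀ − H) = 90 × 0.5272 = 47.45 ms.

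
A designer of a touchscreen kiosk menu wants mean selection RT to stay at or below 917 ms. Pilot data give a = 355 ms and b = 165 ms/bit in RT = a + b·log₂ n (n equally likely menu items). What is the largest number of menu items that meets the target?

165·log₂ n ≤ 917 − 355 = 562, giving log₂ n ≤ 3.4061 and n ≤ 10.601. The largest whole number is 10.

10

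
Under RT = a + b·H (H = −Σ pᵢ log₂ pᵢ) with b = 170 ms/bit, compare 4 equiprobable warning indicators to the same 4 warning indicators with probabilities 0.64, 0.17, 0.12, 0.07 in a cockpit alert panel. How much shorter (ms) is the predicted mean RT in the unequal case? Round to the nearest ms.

The RT saving is b·ΔH. Equiprobable H₀ = log₂(4) = 2.0000 bits; with the given probabilities H = 1.4823 bits.
b·(H₀ − H) = 170 × (2.0000 − 1.4823) = 88.01 ms.

88 ms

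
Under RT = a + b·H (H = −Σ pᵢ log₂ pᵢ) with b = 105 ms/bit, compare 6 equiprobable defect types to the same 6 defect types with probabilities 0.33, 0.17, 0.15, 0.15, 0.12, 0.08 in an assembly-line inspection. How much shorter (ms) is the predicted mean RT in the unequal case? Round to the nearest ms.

Equiprobable entropy H₀ = log₂ 6 = 2.5850 bits.
Skewed entropy H = −Σ pᵢ log₂ pᵢ = 2.4421 bits.
ΔRT = b·(H₀ − H) = 105 × 0.1429 = 15.00 ms.

15 ms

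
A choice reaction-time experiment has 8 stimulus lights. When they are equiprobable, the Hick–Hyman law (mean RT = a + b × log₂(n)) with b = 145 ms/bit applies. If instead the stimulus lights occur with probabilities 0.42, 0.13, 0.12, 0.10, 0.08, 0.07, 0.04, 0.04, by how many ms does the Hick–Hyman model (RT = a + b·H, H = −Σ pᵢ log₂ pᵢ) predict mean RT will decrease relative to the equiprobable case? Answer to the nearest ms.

67 ms

The RT saving is b·ΔH. Equiprobable H₀ = log₂(8) = 3.0000 bits; with the given probabilities H = 2.5391 bits.
b·(H₀ − H) = 145 × (3.0000 − 2.5391) = 66.83 ms.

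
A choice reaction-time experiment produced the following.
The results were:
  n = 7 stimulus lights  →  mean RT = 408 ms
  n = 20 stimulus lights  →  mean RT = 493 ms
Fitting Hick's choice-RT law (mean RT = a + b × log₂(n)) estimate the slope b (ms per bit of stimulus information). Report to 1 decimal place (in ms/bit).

Slope: b = (493 − 408) / (log₂ 20 − log₂ 7) = 85/1.5146 = 56.121 ms/bit.

56.1 ms/bit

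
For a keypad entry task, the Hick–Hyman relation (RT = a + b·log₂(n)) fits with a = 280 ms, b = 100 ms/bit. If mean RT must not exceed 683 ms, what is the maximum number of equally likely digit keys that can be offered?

16

Set 280 + 100·log₂ n ≤ 683 → log₂ n ≤ (683 − 280)/100 = 4.0300.
So n ≤ 2^4.0300 = 16.336; the largest integer n is 16.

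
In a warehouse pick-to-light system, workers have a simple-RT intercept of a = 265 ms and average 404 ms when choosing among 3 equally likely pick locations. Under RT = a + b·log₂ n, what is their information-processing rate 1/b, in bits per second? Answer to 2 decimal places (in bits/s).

11.40 bits/s

b = (404 − 265)/log₂ 3 = 139/1.5850 = 87.699 ms per bit = 0.08770 s/bit; the reciprocal is 11.403 bits/s.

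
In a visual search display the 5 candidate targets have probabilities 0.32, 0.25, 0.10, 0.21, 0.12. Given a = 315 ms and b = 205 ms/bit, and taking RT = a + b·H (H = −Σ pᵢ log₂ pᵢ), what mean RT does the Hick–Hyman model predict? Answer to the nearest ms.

H = 0.32·log₂(1/0.32) + 0.25·log₂(1/0.25) + 0.10·log₂(1/0.10) + 0.21·log₂(1/0.21) + 0.12·log₂(1/0.12) = 2.1981 bits.
RT = 315 + 205 × 2.1981 = 765.61 ms.

766 ms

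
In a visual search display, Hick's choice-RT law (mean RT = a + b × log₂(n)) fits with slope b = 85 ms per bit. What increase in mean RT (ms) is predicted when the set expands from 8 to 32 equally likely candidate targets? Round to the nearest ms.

Only the slope matters, since a is common to both: ΔRT = b·log₂(n₂/n₁).
log₂(32) − log₂(8) = log₂(32/8) = log₂(4) = 2.
ΔRT = 85 × 2.0000 = 170.000 ms.

170 ms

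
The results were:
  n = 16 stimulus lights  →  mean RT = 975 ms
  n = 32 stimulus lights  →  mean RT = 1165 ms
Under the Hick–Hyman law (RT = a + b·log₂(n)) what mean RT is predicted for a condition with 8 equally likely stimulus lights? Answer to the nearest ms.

785 ms

With log₂ n on the abscissa the relation is linear; from the two conditions:
  b = (1165 − 975) / (log₂ 32 − log₂ 16) = 190 / (5 − 4) = 190 ms/bit
  a = 975 − 190 × 4 = 215 ms
Then RT(8) = 215 + 190 × log₂ 8 = 215 + 190 × 3 ≈ 785.000 ms.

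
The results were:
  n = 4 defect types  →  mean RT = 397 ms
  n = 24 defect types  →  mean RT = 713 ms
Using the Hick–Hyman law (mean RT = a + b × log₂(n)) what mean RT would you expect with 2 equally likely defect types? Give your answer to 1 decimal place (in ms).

RT is linear in log₂ n, so two points fix the line:
  b = (713 − 397) / (log₂ 24 − log₂ 4) = 316 / (4.5850 − 2) = 122.245 ms/bit
  a = 397 − 122.245 × 2 = 152.509 ms
Then RT(2) = 152.509 + 122.245 × log₂ 2 = 152.509 + 122.245 × 1 ≈ 274.755 ms.

274.8 ms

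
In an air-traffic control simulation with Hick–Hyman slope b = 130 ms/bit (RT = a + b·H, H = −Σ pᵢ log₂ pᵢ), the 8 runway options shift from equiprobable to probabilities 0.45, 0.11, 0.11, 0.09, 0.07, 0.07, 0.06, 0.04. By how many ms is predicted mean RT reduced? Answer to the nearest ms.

Equiprobable entropy H₀ = log₂ 8 = 3.0000 bits.
Skewed entropy H = −Σ pᵢ log₂ pᵢ = 2.4980 bits.
ΔRT = b·(H₀ − H) = 130 × 0.5020 = 65.26 ms.

65 ms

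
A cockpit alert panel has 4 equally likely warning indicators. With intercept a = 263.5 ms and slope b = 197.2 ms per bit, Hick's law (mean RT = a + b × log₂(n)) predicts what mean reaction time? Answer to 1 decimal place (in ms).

log₂(4) = 2 bits, so RT = 263.5 + 197.2 × 2 ≈ 657.900 ms.

657.9 ms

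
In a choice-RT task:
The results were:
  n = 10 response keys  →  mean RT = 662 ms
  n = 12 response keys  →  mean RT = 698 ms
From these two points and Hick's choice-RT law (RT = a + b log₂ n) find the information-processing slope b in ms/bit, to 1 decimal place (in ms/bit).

136.9 ms/bit

Slope: b = (698 − 662) / (log₂ 12 − log₂ 10) = 36/0.2630 = 136.864 ms/bit.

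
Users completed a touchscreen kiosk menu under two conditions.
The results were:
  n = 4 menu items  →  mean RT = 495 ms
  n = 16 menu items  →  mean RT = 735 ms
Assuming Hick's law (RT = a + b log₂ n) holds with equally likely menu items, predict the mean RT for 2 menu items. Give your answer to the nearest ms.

375 ms

Solve the two-equation system in a and b:
  b = (735 − 495) / (log₂ 16 − log₂ 4) = 240 / (4 − 2) = 120 ms/bit
  a = 495 − 120 × 2 = 255 ms
Then RT(2) = 255 + 120 × log₂ 2 = 255 + 120 × 1 ≈ 375.000 ms.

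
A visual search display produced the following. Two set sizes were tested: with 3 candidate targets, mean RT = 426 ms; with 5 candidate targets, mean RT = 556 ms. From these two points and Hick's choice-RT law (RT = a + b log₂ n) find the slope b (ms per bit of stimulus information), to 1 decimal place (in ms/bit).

b = (RT₂ − RT₁)/(log₂ n₂ − log₂ n₁) = (556 − 426)/(2.3219 − 1.5850) = 176.399 ms/bit.

176.4 ms/bit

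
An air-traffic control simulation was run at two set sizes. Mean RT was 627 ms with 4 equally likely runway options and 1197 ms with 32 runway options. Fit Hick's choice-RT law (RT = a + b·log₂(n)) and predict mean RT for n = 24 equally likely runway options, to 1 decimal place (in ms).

1118.1 ms

Solve the two-equation system in a and b:
  b = (1197 − 627) / (log₂ 32 − log₂ 4) = 570 / (5 − 2) = 190.000 ms/bit
  a = 627 − 190.000 × 2 = 247.000 ms
Then RT(24) = 247.000 + 190.000 × log₂ 24 = 247.000 + 190.000 × 4.5850 ≈ 1118.143 ms.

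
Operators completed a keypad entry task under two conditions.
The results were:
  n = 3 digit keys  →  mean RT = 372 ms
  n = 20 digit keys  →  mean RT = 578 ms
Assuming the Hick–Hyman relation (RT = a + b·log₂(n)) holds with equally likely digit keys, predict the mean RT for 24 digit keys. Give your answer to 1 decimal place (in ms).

597.8 ms

RT is linear in log₂ n, so two points fix the line:
  b = (578 − 372) / (log₂ 20 − log₂ 3) = 206 / (4.3219 − 1.5850) = 75.266 ms/bit
  a = 372 − 75.266 × 1.5850 = 252.706 ms
Then RT(24) = 252.706 + 75.266 × log₂ 24 = 252.706 + 75.266 × 4.5850 ≈ 597.798 ms.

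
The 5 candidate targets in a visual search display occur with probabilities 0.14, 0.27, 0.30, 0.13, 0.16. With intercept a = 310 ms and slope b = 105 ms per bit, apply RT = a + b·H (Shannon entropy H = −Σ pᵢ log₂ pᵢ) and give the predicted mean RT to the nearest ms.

545 ms

H = 0.14·log₂(1/0.14) + 0.27·log₂(1/0.27) + 0.30·log₂(1/0.30) + 0.13·log₂(1/0.13) + 0.16·log₂(1/0.16) = 2.2339 bits.
RT = 310 + 105 × 2.2339 = 544.56 ms.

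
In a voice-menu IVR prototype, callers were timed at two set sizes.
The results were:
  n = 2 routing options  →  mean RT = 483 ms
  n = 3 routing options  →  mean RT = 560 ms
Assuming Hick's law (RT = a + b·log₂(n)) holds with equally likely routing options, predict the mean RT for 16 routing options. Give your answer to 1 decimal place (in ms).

RT is linear in log₂ n, so two points fix the line:
  b = (560 − 483) / (log₂ 3 − log₂ 2) = 77 / (1.5850 − 1) = 131.632 ms/bit
  a = 483 − 131.632 × 1 = 351.368 ms
Then RT(16) = 351.368 + 131.632 × log₂ 16 = 351.368 + 131.632 × 4 ≈ 877.897 ms.

877.9 ms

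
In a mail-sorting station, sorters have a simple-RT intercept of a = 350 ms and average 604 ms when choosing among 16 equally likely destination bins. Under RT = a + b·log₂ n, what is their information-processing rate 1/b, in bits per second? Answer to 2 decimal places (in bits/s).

Choice component = 604 − 350 = 254 ms over log₂(16) = 4 bits.
b = 254 / 4 = 63.500 ms/bit, so 1/b = 15.748 bits/s.

15.75 bits/s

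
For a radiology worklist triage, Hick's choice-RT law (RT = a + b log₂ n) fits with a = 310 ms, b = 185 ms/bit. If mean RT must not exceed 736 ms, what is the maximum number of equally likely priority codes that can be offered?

Information budget: (736 − 310)/185 = 2.3027 bits, so n ≤ 2^2.3027 = 4.934 → at most 4.

4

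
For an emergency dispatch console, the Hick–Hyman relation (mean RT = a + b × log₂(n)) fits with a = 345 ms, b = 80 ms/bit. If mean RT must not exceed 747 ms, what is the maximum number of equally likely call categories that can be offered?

80·log₂ n ≤ 747 − 345 = 402, giving log₂ n ≤ 5.0250 and n ≤ 32.559. The largest whole number is 32.

32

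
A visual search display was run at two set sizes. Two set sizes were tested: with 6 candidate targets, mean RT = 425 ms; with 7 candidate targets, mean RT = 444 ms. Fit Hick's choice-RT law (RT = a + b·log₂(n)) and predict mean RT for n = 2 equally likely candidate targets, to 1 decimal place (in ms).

RT is linear in log₂ n, so two points fix the line:
  b = (444 − 425) / (log₂ 7 − log₂ 6) = 19 / (2.8074 − 2.5850) = 85.435 ms/bit
  a = 425 − 85.435 × 2.5850 = 204.155 ms
Then RT(2) = 204.155 + 85.435 × log₂ 2 = 204.155 + 85.435 × 1 ≈ 289.589 ms.

289.6 ms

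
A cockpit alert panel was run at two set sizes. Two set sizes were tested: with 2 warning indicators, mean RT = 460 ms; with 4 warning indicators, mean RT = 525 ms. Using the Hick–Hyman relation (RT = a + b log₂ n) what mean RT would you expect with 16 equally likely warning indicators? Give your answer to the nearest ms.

RT is linear in log₂ n, so two points fix the line:
  b = (525 − 460) / (log₂ 4 − log₂ 2) = 65 / (2 − 1) = 65 ms/bit
  a = 460 − 65 × 1 = 395 ms
Then RT(16) = 395 + 65 × log₂ 16 = 395 + 65 × 4 ≈ 655.000 ms.

655 ms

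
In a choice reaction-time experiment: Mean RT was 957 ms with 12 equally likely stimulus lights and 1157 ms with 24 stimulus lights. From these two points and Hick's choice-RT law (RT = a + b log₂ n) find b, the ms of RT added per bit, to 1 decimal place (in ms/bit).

Slope: b = (1157 − 957) / (log₂ 24 − log₂ 12) = 200/1.0000 = 200.000 ms/bit.

200.0 ms/bit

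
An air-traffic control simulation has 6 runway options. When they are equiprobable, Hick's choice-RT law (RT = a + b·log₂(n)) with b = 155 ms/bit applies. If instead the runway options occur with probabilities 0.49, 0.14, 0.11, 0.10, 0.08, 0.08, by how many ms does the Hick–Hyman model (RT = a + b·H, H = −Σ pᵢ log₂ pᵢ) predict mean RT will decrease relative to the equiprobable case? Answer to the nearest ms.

The RT saving is b·ΔH. Equiprobable H₀ = log₂(6) = 2.5850 bits; with the given probabilities H = 2.1669 bits.
b·(H₀ − H) = 155 × (2.5850 − 2.1669) = 64.80 ms.

65 ms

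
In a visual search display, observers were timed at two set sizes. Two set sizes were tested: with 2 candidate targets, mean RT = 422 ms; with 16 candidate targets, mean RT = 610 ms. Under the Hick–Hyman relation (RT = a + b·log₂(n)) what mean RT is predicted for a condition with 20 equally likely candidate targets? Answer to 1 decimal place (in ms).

630.2 ms

Solve the two-equation system in a and b:
  b = (610 − 422) / (log₂ 16 − log₂ 2) = 188 / (4 − 1) = 62.667 ms/bit
  a = 422 − 62.667 × 1 = 359.333 ms
Then RT(20) = 359.333 + 62.667 × log₂ 20 = 359.333 + 62.667 × 4.3219 ≈ 630.174 ms.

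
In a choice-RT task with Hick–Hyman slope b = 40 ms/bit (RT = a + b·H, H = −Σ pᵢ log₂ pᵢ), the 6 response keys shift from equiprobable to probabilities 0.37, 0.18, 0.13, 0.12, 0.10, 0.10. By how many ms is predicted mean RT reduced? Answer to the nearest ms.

8 ms

The RT saving is b·ΔH. Equiprobable H₀ = log₂(6) = 2.5850 bits; with the given probabilities H = 2.3901 bits.
b·(H₀ − H) = 40 × (2.5850 − 2.3901) = 7.79 ms.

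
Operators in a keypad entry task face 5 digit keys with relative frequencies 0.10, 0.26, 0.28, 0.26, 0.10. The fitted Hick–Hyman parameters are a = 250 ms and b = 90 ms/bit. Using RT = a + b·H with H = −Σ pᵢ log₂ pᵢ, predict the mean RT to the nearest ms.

Entropy contributions −pᵢ log₂ pᵢ: 0.3322, 0.5053, 0.5142, 0.5053, 0.3322; sum H = 2.1892 bits.
RT = a + bH = 250 + 90·2.1892 = 447.03 ms.

447 ms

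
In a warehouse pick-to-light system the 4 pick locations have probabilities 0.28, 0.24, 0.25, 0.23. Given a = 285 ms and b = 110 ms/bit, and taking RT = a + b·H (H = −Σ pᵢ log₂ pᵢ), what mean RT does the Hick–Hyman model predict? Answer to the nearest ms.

Entropy contributions −pᵢ log₂ pᵢ: 0.5142, 0.4941, 0.5000, 0.4877; sum H = 1.9960 bits.
RT = a + bH = 285 + 110·1.9960 = 504.56 ms.

505 ms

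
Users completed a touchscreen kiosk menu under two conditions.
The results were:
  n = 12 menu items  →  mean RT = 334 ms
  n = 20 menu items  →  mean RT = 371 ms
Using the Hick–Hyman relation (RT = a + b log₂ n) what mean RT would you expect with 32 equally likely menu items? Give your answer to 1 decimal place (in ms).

With log₂ n on the abscissa the relation is linear; from the two conditions:
  b = (371 − 334) / (log₂ 20 − log₂ 12) = 37 / (4.3219 − 3.5850) = 50.206 ms/bit
  a = 334 − 50.206 × 3.5850 = 154.014 ms
Then RT(32) = 154.014 + 50.206 × log₂ 32 = 154.014 + 50.206 × 5 ≈ 405.043 ms.

405.0 ms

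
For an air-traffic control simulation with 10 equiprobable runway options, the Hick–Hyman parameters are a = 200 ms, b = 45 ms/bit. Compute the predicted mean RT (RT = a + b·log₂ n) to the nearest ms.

log₂(10) = 3.3219 bits, so RT = 200 + 45 × 3.3219 ≈ 349.487 ms.

349 ms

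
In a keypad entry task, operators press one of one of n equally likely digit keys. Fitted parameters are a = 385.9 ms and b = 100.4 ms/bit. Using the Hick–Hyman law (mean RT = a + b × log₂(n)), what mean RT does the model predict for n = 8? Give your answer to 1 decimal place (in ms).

687.1 ms

log₂(8) = 3 bits, so RT = 385.9 + 100.4 × 3 ≈ 687.100 ms.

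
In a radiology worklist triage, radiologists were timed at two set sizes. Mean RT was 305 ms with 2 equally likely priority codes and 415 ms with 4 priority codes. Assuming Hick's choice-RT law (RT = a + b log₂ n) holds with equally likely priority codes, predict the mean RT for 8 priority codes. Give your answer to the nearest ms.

Fit slope and intercept:
  b = (415 − 305) / (log₂ 4 − log₂ 2) = 110 / (2 − 1) = 110 ms/bit
  a = 305 − 110 × 1 = 195 ms
Then RT(8) = 195 + 110 × log₂ 8 = 195 + 110 × 3 ≈ 525.000 ms.

525 ms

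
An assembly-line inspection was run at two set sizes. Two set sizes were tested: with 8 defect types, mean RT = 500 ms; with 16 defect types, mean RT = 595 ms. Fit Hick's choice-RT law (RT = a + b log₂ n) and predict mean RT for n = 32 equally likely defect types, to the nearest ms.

Fit slope and intercept:
  b = (595 − 500) / (log₂ 16 − log₂ 8) = 95 / (4 − 3) = 95 ms/bit
  a = 500 − 95 × 3 = 215 ms
Then RT(32) = 215 + 95 × log₂ 32 = 215 + 95 × 5 ≈ 690.000 ms.

690 ms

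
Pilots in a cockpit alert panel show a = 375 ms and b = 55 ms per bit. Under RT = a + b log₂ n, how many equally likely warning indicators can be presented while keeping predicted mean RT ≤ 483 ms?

Information budget: (483 − 375)/55 = 1.9636 bits, so n ≤ 2^1.9636 = 3.900 → at most 3.

3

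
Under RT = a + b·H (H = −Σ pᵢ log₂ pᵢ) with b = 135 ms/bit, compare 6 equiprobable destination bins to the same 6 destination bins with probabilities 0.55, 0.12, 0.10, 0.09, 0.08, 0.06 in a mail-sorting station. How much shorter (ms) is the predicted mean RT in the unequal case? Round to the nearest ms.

76 ms

Equiprobable entropy H₀ = log₂ 6 = 2.5850 bits.
Skewed entropy H = −Σ pᵢ log₂ pᵢ = 2.0213 bits.
ΔRT = b·(H₀ − H) = 135 × 0.5636 = 76.09 ms.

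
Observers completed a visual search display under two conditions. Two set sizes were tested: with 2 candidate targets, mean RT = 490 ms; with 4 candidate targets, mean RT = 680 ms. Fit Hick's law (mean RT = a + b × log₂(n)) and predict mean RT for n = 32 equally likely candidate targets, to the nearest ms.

1250 ms

Solve the two-equation system in a and b:
  b = (680 − 490) / (log₂ 4 − log₂ 2) = 190 / (2 − 1) = 190 ms/bit
  a = 490 − 190 × 1 = 300 ms
Then RT(32) = 300 + 190 × log₂ 32 = 300 + 190 × 5 ≈ 1250.000 ms.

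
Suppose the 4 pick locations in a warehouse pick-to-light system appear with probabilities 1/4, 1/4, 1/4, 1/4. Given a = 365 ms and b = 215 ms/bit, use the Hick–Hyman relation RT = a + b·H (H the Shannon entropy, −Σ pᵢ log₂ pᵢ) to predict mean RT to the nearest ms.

Each term −pᵢ log₂ pᵢ: 0.25·2 + 0.25·2 + 0.25·2 + 0.25·2; summed, H = 2.000 bits.
Mean RT = a + bH = 365 + 215·2.000 = 795.00 ms.

795 ms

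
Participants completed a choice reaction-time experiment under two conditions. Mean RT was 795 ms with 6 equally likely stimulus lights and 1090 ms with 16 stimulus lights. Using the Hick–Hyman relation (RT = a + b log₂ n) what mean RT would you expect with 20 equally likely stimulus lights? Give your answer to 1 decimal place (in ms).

Solve the two-equation system in a and b:
  b = (1090 − 795) / (log₂ 16 − log₂ 6) = 295 / (4 − 2.5850) = 208.475 ms/bit
  a = 795 − 208.475 × 2.5850 = 256.100 ms
Then RT(20) = 256.100 + 208.475 × log₂ 20 = 256.100 + 208.475 × 4.3219 ≈ 1157.114 ms.

1157.1 ms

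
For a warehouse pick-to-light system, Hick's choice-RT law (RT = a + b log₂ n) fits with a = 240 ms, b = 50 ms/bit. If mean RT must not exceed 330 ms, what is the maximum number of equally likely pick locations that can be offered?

3

50·log₂ n ≤ 330 − 240 = 90, giving log₂ n ≤ 1.8000 and n ≤ 3.482. The largest whole number is 3.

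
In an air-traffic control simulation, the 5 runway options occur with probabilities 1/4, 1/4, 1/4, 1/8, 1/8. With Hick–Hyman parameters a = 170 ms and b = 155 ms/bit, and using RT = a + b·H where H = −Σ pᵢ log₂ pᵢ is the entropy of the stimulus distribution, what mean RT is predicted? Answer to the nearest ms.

H = −Σ pᵢ log₂ pᵢ = 0.25·2 + 0.25·2 + 0.25·2 + 0.125·3 + 0.125·3 = 2.250 bits.
RT = 170 + 155 × 2.250 = 518.75 ms.

519 ms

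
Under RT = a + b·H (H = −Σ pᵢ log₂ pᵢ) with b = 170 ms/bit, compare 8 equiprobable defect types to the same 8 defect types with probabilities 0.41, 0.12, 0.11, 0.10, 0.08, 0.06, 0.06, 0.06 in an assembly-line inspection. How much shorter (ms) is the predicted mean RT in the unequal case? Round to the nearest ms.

The RT saving is b·ΔH. Equiprobable H₀ = log₂(8) = 3.0000 bits; with the given probabilities H = 2.5990 bits.
b·(H₀ − H) = 170 × (3.0000 − 2.5990) = 68.16 ms.

68 ms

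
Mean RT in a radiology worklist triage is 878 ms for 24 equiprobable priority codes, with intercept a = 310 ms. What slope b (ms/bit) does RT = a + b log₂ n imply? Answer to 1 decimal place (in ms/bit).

log₂(24) = 4.5850 bits.
b = (RT − a)/log₂ n = (878 − 310) / 4.5850 = 123.883 ms/bit.

123.9 ms/bit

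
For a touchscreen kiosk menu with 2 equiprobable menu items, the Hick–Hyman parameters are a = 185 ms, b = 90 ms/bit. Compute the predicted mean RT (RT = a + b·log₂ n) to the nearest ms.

log₂(2) = 1 bits, so RT = 185 + 90 × 1 ≈ 275.000 ms.

275 ms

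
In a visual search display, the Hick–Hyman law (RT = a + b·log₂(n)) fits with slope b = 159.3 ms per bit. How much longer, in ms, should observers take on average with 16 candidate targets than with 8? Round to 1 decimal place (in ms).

The intercept a cancels: ΔRT = b·(log₂ n₂ − log₂ n₁) = b·log₂(n₂/n₁).
log₂(16) − log₂(8) = log₂(16/8) = log₂(2) = 1.
ΔRT = 159.3 × 1.0000 = 159.300 ms.

159.3 ms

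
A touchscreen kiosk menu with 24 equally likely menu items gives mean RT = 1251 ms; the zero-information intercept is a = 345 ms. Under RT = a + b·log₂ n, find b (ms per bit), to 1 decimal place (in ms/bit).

197.6 ms/bit

b = (1251 − 345) / log₂(24) = 906 / 4.5850 = 197.602 ms/bit.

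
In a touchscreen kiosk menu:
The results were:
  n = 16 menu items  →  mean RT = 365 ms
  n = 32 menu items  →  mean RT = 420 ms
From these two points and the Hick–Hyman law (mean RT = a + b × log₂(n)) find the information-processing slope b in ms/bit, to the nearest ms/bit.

55 ms/bit

The slope on a log₂ axis is (420 − 365) / (5 − 4) = 55 ms/bit.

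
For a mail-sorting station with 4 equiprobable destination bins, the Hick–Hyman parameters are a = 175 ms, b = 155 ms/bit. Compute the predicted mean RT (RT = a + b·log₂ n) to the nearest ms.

485 ms

log₂(4) = 2 bits, so RT = 175 + 155 × 2 ≈ 485.000 ms.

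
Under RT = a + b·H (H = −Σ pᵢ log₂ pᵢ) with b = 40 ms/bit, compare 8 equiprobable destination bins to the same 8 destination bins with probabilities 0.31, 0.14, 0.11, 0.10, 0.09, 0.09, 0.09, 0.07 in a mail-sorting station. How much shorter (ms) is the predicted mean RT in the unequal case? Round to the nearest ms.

Equiprobable entropy H₀ = log₂ 8 = 3.0000 bits.
Skewed entropy H = −Σ pᵢ log₂ pᵢ = 2.8099 bits.
ΔRT = b·(H₀ − H) = 40 × 0.1901 = 7.60 ms.

8 ms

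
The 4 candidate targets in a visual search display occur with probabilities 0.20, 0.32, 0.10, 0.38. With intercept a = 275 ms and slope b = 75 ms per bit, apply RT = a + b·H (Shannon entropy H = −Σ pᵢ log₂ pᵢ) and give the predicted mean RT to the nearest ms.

414 ms

H = 0.20·log₂(1/0.20) + 0.32·log₂(1/0.32) + 0.10·log₂(1/0.10) + 0.38·log₂(1/0.38) = 1.8531 bits.
RT = 275 + 75 × 1.8531 = 413.98 ms.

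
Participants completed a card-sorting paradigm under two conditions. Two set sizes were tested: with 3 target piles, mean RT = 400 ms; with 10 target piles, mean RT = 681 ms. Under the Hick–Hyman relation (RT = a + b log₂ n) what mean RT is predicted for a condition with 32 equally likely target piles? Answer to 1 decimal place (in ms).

With log₂ n on the abscissa the relation is linear; from the two conditions:
  b = (681 − 400) / (log₂ 10 − log₂ 3) = 281 / (3.3219 − 1.5850) = 161.776 ms/bit
  a = 400 − 161.776 × 1.5850 = 143.591 ms
Then RT(32) = 143.591 + 161.776 × log₂ 32 = 143.591 + 161.776 × 5 ≈ 952.472 ms.

952.5 ms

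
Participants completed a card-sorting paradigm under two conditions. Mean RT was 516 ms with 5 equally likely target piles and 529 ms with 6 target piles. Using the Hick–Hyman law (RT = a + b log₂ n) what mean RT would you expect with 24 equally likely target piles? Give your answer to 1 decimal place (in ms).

Fit slope and intercept:
  b = (529 − 516) / (log₂ 6 − log₂ 5) = 13 / (2.5850 − 2.3219) = 49.423 ms/bit
  a = 516 − 49.423 × 2.3219 = 401.243 ms
Then RT(24) = 401.243 + 49.423 × log₂ 24 = 401.243 + 49.423 × 4.5850 ≈ 627.846 ms.

627.8 ms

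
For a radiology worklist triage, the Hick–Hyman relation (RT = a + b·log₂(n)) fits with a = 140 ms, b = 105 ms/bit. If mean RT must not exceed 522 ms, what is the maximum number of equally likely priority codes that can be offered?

12

Set 140 + 105·log₂ n ≤ 522 → log₂ n ≤ (522 − 140)/105 = 3.6381.
So n ≤ 2^3.6381 = 12.450; the largest integer n is 12.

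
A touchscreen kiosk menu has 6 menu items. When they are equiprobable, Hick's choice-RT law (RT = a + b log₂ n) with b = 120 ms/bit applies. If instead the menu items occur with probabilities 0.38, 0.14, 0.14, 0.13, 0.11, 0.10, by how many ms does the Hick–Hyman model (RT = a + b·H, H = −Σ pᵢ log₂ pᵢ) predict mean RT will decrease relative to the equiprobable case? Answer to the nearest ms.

The RT saving is b·ΔH. Equiprobable H₀ = log₂(6) = 2.5850 bits; with the given probabilities H = 2.3898 bits.
b·(H₀ − H) = 120 × (2.5850 − 2.3898) = 23.42 ms.

23 ms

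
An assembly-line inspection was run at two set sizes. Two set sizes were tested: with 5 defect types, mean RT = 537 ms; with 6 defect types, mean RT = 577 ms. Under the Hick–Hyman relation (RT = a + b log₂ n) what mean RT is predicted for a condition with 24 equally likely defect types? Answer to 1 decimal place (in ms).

Fit slope and intercept:
  b = (577 − 537) / (log₂ 6 − log₂ 5) = 40 / (2.5850 − 2.3219) = 152.071 ms/bit
  a = 537 − 152.071 × 2.3219 = 183.901 ms
Then RT(24) = 183.901 + 152.071 × log₂ 24 = 183.901 + 152.071 × 4.5850 ≈ 881.143 ms.

881.1 ms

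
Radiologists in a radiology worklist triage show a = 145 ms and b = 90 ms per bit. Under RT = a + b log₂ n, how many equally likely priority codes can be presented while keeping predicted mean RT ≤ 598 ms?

Information budget: (598 − 145)/90 = 5.0333 bits, so n ≤ 2^5.0333 = 32.748 → at most 32.

32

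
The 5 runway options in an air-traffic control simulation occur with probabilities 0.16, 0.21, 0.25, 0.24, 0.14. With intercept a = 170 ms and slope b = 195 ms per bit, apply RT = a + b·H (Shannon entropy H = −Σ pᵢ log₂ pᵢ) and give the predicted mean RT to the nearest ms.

616 ms

Entropy contributions −pᵢ log₂ pᵢ: 0.4230, 0.4728, 0.5000, 0.4941, 0.3971; sum H = 2.2871 bits.
RT = a + bH = 170 + 195·2.2871 = 615.98 ms.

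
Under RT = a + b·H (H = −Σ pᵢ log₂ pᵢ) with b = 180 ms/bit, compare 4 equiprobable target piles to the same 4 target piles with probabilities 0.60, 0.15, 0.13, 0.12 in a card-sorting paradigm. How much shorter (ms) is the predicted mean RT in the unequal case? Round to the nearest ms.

72 ms

Equiprobable entropy H₀ = log₂ 4 = 2.0000 bits.
Skewed entropy H = −Σ pᵢ log₂ pᵢ = 1.6024 bits.
ΔRT = b·(H₀ − H) = 180 × 0.3976 = 71.56 ms.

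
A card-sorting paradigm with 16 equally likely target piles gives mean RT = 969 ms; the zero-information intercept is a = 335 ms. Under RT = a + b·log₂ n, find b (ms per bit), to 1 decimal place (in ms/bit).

b = (969 − 335) / log₂(16) = 634 / 4 = 158.500 ms/bit.

158.5 ms/bit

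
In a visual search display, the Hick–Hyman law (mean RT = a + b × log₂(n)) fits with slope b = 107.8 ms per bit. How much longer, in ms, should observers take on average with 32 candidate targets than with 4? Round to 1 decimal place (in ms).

The intercept a cancels: ΔRT = b·(log₂ n₂ − log₂ n₁) = b·log₂(n₂/n₁).
log₂(32) − log₂(4) = log₂(32/4) = log₂(8) = 3.
ΔRT = 107.8 × 3.0000 = 323.400 ms.

323.4 ms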